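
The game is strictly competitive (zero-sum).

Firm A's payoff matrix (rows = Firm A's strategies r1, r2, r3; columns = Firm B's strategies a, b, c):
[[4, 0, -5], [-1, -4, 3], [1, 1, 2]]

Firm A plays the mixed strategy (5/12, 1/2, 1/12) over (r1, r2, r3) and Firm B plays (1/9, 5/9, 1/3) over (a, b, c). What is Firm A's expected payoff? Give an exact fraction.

-115/108

Against (1/9, 5/9, 1/3), each row's expected payoff is r1: -11/9; r2: -4/3; r3: 4/3.
Taking the (5/12, 1/2, 1/12)-weighted average: (5/12)·(-11/9) + (1/2)·(-4/3) + (1/12)·(4/3) = -115/108.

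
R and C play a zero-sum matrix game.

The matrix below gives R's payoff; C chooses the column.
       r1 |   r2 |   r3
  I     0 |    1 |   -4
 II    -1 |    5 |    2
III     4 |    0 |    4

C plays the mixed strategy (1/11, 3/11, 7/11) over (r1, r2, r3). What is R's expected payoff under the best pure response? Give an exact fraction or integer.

32/11

I: (0)·(1/11) + (1)·(3/11) + (-4)·(7/11) = -25/11.
II: (-1)·(1/11) + (5)·(3/11) + (2)·(7/11) = 28/11.
III: (4)·(1/11) + (0)·(3/11) + (4)·(7/11) = 32/11.
The best pure response is III with expected payoff 32/11.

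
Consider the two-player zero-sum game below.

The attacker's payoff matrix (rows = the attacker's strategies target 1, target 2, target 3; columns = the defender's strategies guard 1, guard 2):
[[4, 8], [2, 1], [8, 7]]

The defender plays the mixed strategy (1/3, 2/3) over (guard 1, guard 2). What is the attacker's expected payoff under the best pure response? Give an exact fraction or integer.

target 1: (4)·(1/3) + (8)·(2/3) = 20/3.
target 2: (2)·(1/3) + (1)·(2/3) = 4/3.
target 3: (8)·(1/3) + (7)·(2/3) = 22/3.
The best pure response is target 3 with expected payoff 22/3.

22/3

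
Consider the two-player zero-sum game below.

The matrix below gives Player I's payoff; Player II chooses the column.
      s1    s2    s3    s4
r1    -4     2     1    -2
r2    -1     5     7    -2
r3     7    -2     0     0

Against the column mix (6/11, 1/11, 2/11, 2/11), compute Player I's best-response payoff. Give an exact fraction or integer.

40/11

r1: (-4)·(6/11) + (2)·(1/11) + (1)·(2/11) + (-2)·(2/11) = -24/11.
r2: (-1)·(6/11) + (5)·(1/11) + (7)·(2/11) + (-2)·(2/11) = 9/11.
r3: (7)·(6/11) + (-2)·(1/11) + (0)·(2/11) + (0)·(2/11) = 40/11.
The best pure response is r3 with expected payoff 40/11.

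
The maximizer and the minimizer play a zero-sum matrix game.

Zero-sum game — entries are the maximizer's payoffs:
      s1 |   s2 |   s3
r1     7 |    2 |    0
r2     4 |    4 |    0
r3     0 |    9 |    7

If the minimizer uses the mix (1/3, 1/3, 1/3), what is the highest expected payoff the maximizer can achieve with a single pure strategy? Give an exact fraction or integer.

r1: (7)·(1/3) + (2)·(1/3) + (0)·(1/3) = 3.
r2: (4)·(1/3) + (4)·(1/3) + (0)·(1/3) = 8/3.
r3: (0)·(1/3) + (9)·(1/3) + (7)·(1/3) = 16/3.
The best pure response is r3 with expected payoff 16/3.

16/3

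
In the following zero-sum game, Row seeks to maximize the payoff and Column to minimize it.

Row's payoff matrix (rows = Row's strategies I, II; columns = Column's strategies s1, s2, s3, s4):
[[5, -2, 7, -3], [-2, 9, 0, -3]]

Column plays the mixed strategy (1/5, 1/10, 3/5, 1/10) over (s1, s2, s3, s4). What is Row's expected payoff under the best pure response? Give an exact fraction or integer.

I: (5)·(1/5) + (-2)·(1/10) + (7)·(3/5) + (-3)·(1/10) = 47/10.
II: (-2)·(1/5) + (9)·(1/10) + (0)·(3/5) + (-3)·(1/10) = 1/5.
The best pure response is I with expected payoff 47/10.

47/10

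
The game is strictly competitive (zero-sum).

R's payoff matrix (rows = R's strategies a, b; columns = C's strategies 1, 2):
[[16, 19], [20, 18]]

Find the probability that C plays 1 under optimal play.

1/5

Row minima are 16 and 18, so R's maximin is 18; column maxima are 20 and 19, so C's minimax is 19. These differ, so the equilibrium is in mixed strategies.
Let C play 1 with probability q. R is indifferent when 16q + 19(1−q) = 20q + 18(1−q), giving q = 1/5.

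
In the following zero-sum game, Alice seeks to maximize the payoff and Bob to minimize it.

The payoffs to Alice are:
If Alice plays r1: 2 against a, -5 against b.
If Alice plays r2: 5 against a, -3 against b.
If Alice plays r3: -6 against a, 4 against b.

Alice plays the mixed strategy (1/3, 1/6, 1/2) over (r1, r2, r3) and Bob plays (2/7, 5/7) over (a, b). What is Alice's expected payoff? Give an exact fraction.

-23/42

Against (2/7, 5/7), each row's expected payoff is r1: -3; r2: -5/7; r3: 8/7.
Taking the (1/3, 1/6, 1/2)-weighted average: (1/3)·(-3) + (1/6)·(-5/7) + (1/2)·(8/7) = -23/42.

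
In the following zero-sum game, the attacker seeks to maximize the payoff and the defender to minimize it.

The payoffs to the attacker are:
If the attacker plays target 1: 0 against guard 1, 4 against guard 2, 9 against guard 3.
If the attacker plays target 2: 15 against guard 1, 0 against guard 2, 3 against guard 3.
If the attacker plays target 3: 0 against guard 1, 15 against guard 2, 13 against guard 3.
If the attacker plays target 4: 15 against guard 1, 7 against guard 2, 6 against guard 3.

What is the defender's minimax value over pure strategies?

The worst case (largest entry) in each column is guard 1: 15, guard 2: 15, guard 3: 13.
The best (smallest) of these is 13.

13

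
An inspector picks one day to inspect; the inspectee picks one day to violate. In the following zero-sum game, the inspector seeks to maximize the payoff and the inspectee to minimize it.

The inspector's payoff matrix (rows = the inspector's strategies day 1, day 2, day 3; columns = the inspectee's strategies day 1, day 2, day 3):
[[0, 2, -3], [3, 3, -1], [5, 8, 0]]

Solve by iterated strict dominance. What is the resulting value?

Column day 2 is strictly dominated by day 3 for the inspectee (-3<2, -1<3, 0<8); eliminate day 2.
Row day 2 is strictly dominated by row day 3 (5>3, 0>-1); eliminate day 2.
Row day 1 is strictly dominated by row day 3 (5>0, 0>-3); eliminate day 1.
Column day 1 is strictly dominated by day 3 for the inspectee (0<5); eliminate day 1.
Only (day 3, day 3) remains, with payoff 0.

0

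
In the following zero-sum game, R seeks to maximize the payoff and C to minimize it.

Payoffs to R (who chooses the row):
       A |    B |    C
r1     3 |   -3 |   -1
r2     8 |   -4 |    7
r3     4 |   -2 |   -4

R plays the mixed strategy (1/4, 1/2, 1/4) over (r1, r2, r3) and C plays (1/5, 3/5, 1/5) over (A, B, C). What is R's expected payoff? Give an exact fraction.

Against (1/5, 3/5, 1/5), each row's expected payoff is r1: -7/5; r2: 3/5; r3: -6/5.
Taking the (1/4, 1/2, 1/4)-weighted average: (1/4)·(-7/5) + (1/2)·(3/5) + (1/4)·(-6/5) = -7/20.

-7/20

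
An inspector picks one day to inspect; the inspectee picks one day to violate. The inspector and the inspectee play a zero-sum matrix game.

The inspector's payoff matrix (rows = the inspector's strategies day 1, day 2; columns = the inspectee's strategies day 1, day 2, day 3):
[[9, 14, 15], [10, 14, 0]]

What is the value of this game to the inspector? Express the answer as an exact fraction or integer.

75/8

Column day 2 is strictly dominated by day 1 for the inspectee (it gives the inspector more in every row).
The remaining 2×2 game on (day 1, day 2) × (day 1, day 3) has no saddle point. Let the inspector play day 1 with probability p; indifference gives 9p + 10(1−p) = 15p, so p = 5/8.
Similarly the inspectee's optimal q on day 1 is 15/16, and the value is 9·(15/16) + (15)·(1/16) = 75/8.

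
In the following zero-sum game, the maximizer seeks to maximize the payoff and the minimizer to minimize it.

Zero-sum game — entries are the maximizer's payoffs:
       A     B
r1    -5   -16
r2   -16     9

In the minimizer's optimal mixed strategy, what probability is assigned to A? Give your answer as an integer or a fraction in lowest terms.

25/36

Row minima are -16 and -16, so the maximizer's maximin is -16; column maxima are -5 and 9, so the minimizer's minimax is -5. These differ, so the equilibrium is in mixed strategies.
Let the minimizer play A with probability q. The maximizer is indifferent when −5q − 16(1−q) = −16q + 9(1−q), giving q = 25/36.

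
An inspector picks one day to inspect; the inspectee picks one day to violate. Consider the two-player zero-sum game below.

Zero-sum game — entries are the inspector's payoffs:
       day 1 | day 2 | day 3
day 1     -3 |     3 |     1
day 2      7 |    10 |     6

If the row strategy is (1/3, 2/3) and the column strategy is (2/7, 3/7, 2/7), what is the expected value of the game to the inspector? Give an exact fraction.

39/7

Against (2/7, 3/7, 2/7), each row's expected payoff is day 1: 5/7; day 2: 8.
Taking the (1/3, 2/3)-weighted average: (1/3)·(5/7) + (2/3)·(8) = 39/7.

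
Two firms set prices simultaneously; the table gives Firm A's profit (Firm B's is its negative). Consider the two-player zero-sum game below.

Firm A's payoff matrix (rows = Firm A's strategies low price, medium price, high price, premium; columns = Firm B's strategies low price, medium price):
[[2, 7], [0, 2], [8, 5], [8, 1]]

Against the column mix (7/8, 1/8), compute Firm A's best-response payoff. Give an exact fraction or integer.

low price: (2)·(7/8) + (7)·(1/8) = 21/8.
medium price: (0)·(7/8) + (2)·(1/8) = 1/4.
high price: (8)·(7/8) + (5)·(1/8) = 61/8.
premium: (8)·(7/8) + (1)·(1/8) = 57/8.
The best pure response is high price with expected payoff 61/8.

61/8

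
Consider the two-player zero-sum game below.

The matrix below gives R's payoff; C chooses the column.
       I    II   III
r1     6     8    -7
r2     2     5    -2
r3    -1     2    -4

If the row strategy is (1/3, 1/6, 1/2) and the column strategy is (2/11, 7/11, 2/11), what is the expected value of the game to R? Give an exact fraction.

155/66

Against (2/11, 7/11, 2/11), each row's expected payoff is r1: 54/11; r2: 35/11; r3: 4/11.
Taking the (1/3, 1/6, 1/2)-weighted average: (1/3)·(54/11) + (1/6)·(35/11) + (1/2)·(4/11) = 155/66.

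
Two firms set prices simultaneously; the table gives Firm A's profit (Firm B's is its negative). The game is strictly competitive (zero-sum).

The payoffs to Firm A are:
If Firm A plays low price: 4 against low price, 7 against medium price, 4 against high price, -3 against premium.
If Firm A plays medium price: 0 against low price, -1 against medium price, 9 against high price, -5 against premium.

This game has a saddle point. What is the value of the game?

Row minima: -3, -5 → Firm A's maximin is -3.
Column maxima: 4, 7, 9, -3 → Firm B's minimax is -3.
They coincide at (low price, premium), so the value is -3.

-3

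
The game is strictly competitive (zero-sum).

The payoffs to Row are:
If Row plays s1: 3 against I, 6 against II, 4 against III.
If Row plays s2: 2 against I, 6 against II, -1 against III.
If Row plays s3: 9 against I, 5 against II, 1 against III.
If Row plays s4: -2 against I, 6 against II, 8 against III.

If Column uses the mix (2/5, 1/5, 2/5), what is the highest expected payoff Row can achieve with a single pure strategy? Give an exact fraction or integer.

5

s1: (3)·(2/5) + (6)·(1/5) + (4)·(2/5) = 4.
s2: (2)·(2/5) + (6)·(1/5) + (-1)·(2/5) = 8/5.
s3: (9)·(2/5) + (5)·(1/5) + (1)·(2/5) = 5.
s4: (-2)·(2/5) + (6)·(1/5) + (8)·(2/5) = 18/5.
The best pure response is s3 with expected payoff 5.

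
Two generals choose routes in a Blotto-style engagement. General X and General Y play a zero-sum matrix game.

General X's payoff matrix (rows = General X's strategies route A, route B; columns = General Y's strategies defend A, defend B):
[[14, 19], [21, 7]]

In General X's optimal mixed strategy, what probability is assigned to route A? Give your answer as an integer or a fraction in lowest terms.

Row minima are 14 and 7, so General X's maximin is 14; column maxima are 21 and 19, so General Y's minimax is 19. These differ, so the equilibrium is in mixed strategies.
Let General X play route A with probability p. General Y is indifferent when 14p + 21(1−p) = 19p + 7(1−p), giving p = 14/19.

14/19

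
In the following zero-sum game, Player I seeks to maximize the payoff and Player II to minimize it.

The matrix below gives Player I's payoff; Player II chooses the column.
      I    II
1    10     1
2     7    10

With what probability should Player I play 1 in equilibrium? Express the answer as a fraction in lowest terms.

Row minima are 1 and 7, so Player I's maximin is 7; column maxima are 10 and 10, so Player II's minimax is 10. These differ, so the equilibrium is in mixed strategies.
Let Player I play 1 with probability p. Player II is indifferent when 10p + 7(1−p) = p + 10(1−p), giving p = 1/4.

1/4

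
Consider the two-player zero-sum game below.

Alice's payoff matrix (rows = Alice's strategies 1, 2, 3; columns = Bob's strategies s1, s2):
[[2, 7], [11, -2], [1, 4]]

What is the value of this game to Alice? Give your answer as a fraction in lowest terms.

9/2

Row 3 is strictly dominated by row 1, so Alice never plays it.
The remaining 2×2 game on (1, 2) × (s1, s2) has no saddle point. Let Alice play 1 with probability p; indifference gives 2p + 11(1−p) = 7p − 2(1−p), so p = 13/18.
Similarly Bob's optimal q on s1 is 1/2, and the value is 2·(1/2) + (7)·(1/2) = 9/2.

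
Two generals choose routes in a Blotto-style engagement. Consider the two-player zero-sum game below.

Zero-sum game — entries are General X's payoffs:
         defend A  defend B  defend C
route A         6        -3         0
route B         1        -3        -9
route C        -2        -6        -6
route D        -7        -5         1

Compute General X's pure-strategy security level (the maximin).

The worst-case payoff for each row is route A: -3, route B: -9, route C: -6, route D: -7.
The best of these is -3.

-3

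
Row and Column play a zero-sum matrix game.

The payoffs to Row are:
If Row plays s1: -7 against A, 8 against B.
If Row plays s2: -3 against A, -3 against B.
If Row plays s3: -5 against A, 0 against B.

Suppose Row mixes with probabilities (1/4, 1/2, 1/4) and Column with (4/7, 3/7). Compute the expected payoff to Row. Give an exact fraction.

Against (4/7, 3/7), each row's expected payoff is s1: -4/7; s2: -3; s3: -20/7.
Taking the (1/4, 1/2, 1/4)-weighted average: (1/4)·(-4/7) + (1/2)·(-3) + (1/4)·(-20/7) = -33/14.

-33/14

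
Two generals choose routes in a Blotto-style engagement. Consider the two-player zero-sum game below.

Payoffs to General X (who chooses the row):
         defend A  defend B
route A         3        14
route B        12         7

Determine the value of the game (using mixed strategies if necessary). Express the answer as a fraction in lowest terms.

Row minima are 3 and 7, so General X's maximin is 7; column maxima are 12 and 14, so General Y's minimax is 12. These differ, so the equilibrium is in mixed strategies.
Let General X play route A with probability p. General Y is indifferent when 3p + 12(1−p) = 14p + 7(1−p), giving p = 5/16.
Let General Y play defend A with probability q. General X is indifferent when 3q + 14(1−q) = 12q + 7(1−q), giving q = 7/16.
The value is 3·(7/16) + (14)·(9/16) = 147/16.

147/16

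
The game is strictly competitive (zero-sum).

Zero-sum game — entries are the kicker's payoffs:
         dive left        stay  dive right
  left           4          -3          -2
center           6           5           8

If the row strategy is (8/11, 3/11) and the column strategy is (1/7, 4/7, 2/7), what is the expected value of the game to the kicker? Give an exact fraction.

Against (1/7, 4/7, 2/7), each row's expected payoff is left: -12/7; center: 6.
Taking the (8/11, 3/11)-weighted average: (8/11)·(-12/7) + (3/11)·(6) = 30/77.

30/77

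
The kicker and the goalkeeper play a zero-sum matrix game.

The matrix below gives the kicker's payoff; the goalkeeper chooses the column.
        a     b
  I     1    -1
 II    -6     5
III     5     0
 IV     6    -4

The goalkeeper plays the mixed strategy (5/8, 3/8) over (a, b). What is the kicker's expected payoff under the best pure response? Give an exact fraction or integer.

I: (1)·(5/8) + (-1)·(3/8) = 1/4.
II: (-6)·(5/8) + (5)·(3/8) = -15/8.
III: (5)·(5/8) + (0)·(3/8) = 25/8.
IV: (6)·(5/8) + (-4)·(3/8) = 9/4.
The best pure response is III with expected payoff 25/8.

25/8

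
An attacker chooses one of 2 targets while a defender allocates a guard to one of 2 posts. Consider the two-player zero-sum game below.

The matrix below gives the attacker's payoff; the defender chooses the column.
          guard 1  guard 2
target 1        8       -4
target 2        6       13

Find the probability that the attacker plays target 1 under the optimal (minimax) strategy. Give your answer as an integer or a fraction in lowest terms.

Row minima are -4 and 6, so the attacker's maximin is 6; column maxima are 8 and 13, so the defender's minimax is 8. These differ, so the equilibrium is in mixed strategies.
Let the attacker play target 1 with probability p. The defender is indifferent when 8p + 6(1−p) = −4p + 13(1−p), giving p = 7/19.

7/19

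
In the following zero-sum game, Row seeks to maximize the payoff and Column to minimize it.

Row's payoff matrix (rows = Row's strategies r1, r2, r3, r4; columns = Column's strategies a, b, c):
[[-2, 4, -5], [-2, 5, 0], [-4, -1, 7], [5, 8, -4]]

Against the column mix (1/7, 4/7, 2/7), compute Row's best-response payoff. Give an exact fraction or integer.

r1: (-2)·(1/7) + (4)·(4/7) + (-5)·(2/7) = 4/7.
r2: (-2)·(1/7) + (5)·(4/7) + (0)·(2/7) = 18/7.
r3: (-4)·(1/7) + (-1)·(4/7) + (7)·(2/7) = 6/7.
r4: (5)·(1/7) + (8)·(4/7) + (-4)·(2/7) = 29/7.
The best pure response is r4 with expected payoff 29/7.

29/7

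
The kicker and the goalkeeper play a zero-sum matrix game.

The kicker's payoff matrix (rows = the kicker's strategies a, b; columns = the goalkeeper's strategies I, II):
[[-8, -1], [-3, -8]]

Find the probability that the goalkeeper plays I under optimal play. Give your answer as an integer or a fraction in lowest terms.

Row minima are -8 and -8, so the kicker's maximin is -8; column maxima are -3 and -1, so the goalkeeper's minimax is -3. These differ, so the equilibrium is in mixed strategies.
Let the goalkeeper play I with probability q. The kicker is indifferent when −8q − (1−q) = −3q − 8(1−q), giving q = 7/12.

7/12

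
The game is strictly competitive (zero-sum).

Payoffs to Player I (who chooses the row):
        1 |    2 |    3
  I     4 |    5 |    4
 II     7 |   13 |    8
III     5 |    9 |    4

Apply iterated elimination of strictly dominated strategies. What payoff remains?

Row I is strictly dominated by row II (7>4, 13>5, 8>4); eliminate I.
Row III is strictly dominated by row II (7>5, 13>9, 8>4); eliminate III.
Column 2 is strictly dominated by 1 for Player II (7<13); eliminate 2.
Column 3 is strictly dominated by 1 for Player II (7<8); eliminate 3.
Only (II, 1) remains, with payoff 7.

7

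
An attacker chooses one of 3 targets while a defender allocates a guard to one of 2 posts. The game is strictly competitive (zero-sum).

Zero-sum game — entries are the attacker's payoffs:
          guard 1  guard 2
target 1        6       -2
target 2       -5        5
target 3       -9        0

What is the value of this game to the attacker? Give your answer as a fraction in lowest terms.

10/9

Row target 3 is strictly dominated by row target 2, so the attacker never plays it.
The remaining 2×2 game on (target 1, target 2) × (guard 1, guard 2) has no saddle point. Let the attacker play target 1 with probability p; indifference gives 6p − 5(1−p) = −2p + 5(1−p), so p = 5/9.
Similarly the defender's optimal q on guard 1 is 7/18, and the value is 6·(7/18) + (-2)·(11/18) = 10/9.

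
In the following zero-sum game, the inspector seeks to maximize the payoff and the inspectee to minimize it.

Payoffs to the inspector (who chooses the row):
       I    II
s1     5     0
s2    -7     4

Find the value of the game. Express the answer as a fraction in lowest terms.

5/4

Row minima are 0 and -7, so the inspector's maximin is 0; column maxima are 5 and 4, so the inspectee's minimax is 4. These differ, so the equilibrium is in mixed strategies.
Let the inspector play s1 with probability p. The inspectee is indifferent when 5p − 7(1−p) = 4(1−p), giving p = 11/16.
Let the inspectee play I with probability q. The inspector is indifferent when 5q = −7q + 4(1−q), giving q = 1/4.
The value is 5·(1/4) + (0)·(3/4) = 5/4.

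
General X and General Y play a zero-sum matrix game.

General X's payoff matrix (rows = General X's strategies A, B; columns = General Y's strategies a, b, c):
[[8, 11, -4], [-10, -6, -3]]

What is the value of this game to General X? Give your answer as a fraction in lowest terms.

Column b is strictly dominated by a for General Y (it gives General X more in every row).
The remaining 2×2 game on (A, B) × (a, c) has no saddle point. Let General X play A with probability p; indifference gives 8p − 10(1−p) = −4p − 3(1−p), so p = 7/19.
Similarly General Y's optimal q on a is 1/19, and the value is 8·(1/19) + (-4)·(18/19) = -64/19.

-64/19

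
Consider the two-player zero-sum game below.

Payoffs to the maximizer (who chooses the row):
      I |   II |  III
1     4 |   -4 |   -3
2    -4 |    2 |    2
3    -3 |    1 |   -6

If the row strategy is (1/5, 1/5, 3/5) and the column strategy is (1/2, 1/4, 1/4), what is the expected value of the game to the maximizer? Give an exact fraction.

Against (1/2, 1/4, 1/4), each row's expected payoff is 1: 1/4; 2: -1; 3: -11/4.
Taking the (1/5, 1/5, 3/5)-weighted average: (1/5)·(1/4) + (1/5)·(-1) + (3/5)·(-11/4) = -9/5.

-9/5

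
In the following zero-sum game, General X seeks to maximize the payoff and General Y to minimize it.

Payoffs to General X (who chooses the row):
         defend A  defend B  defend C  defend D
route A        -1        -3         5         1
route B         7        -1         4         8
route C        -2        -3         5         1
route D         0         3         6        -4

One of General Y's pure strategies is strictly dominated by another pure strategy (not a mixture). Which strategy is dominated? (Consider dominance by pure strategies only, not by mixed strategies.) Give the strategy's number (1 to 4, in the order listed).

General Y prefers columns that give General X less. Compare defend C with defend B: -3 < 5, -1 < 4, -3 < 5, 3 < 6.
So defend B strictly dominates defend C for General Y; defend C is strictly dominated.

3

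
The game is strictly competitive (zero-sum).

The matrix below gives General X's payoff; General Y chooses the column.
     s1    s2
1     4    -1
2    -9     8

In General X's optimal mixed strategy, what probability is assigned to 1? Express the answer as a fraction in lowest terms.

17/22

Row minima are -1 and -9, so General X's maximin is -1; column maxima are 4 and 8, so General Y's minimax is 4. These differ, so the equilibrium is in mixed strategies.
Let General X play 1 with probability p. General Y is indifferent when 4p − 9(1−p) = −p + 8(1−p), giving p = 17/22.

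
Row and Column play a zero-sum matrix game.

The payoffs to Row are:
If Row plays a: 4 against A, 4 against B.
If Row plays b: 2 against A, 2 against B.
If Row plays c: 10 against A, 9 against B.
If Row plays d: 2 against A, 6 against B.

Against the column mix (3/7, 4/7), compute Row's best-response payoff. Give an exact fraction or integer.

a: (4)·(3/7) + (4)·(4/7) = 4.
b: (2)·(3/7) + (2)·(4/7) = 2.
c: (10)·(3/7) + (9)·(4/7) = 66/7.
d: (2)·(3/7) + (6)·(4/7) = 30/7.
The best pure response is c with expected payoff 66/7.

66/7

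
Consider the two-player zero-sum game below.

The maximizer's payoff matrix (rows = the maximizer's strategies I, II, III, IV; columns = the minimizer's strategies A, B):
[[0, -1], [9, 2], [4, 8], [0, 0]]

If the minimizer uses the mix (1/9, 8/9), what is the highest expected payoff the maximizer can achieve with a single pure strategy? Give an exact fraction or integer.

68/9

I: (0)·(1/9) + (-1)·(8/9) = -8/9.
II: (9)·(1/9) + (2)·(8/9) = 25/9.
III: (4)·(1/9) + (8)·(8/9) = 68/9.
IV: (0)·(1/9) + (0)·(8/9) = 0.
The best pure response is III with expected payoff 68/9.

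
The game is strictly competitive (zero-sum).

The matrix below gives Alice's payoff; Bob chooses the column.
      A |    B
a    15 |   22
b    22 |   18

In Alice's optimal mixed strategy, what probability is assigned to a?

Row minima are 15 and 18, so Alice's maximin is 18; column maxima are 22 and 22, so Bob's minimax is 22. These differ, so the equilibrium is in mixed strategies.
Let Alice play a with probability p. Bob is indifferent when 15p + 22(1−p) = 22p + 18(1−p), giving p = 4/11.

4/11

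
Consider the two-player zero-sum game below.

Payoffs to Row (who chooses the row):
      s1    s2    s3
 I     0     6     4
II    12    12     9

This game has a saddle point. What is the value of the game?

9

Row minima: 0, 9 → Row's maximin is 9.
Column maxima: 12, 12, 9 → Column's minimax is 9.
They coincide at (II, s3), so the value is 9.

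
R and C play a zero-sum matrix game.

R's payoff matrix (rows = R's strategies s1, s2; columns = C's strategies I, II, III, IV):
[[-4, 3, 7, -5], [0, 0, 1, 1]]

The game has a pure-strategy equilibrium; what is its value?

Row minima: -5, 0 → R's maximin is 0.
Column maxima: 0, 3, 7, 1 → C's minimax is 0.
They coincide at (s2, I), so the value is 0.

0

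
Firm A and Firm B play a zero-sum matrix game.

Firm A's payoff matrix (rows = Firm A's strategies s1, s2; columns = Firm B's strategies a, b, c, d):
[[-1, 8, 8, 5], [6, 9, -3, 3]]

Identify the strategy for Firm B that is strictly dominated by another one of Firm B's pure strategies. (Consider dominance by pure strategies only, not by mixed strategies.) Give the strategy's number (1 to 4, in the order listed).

2

Firm B prefers columns that give Firm A less. Compare b with a: -1 < 8, 6 < 9.
So a strictly dominates b for Firm B; b is strictly dominated.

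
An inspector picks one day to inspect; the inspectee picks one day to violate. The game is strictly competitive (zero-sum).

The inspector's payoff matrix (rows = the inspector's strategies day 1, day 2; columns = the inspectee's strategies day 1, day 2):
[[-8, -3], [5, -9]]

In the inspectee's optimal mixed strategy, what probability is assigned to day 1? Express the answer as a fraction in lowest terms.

6/19

Row minima are -8 and -9, so the inspector's maximin is -8; column maxima are 5 and -3, so the inspectee's minimax is -3. These differ, so the equilibrium is in mixed strategies.
Let the inspectee play day 1 with probability q. The inspector is indifferent when −8q − 3(1−q) = 5q − 9(1−q), giving q = 6/19.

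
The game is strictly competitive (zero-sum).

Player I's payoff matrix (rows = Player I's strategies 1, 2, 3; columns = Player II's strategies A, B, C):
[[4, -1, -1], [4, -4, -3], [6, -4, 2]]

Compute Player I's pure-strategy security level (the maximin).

-1

The worst-case payoff for each row is 1: -1, 2: -4, 3: -4.
The best of these is -1.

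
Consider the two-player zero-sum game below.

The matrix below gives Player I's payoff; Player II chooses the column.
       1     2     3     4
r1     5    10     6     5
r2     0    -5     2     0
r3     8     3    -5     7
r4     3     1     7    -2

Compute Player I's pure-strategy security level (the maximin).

The worst-case payoff for each row is r1: 5, r2: -5, r3: -5, r4: -2.
The best of these is 5.

5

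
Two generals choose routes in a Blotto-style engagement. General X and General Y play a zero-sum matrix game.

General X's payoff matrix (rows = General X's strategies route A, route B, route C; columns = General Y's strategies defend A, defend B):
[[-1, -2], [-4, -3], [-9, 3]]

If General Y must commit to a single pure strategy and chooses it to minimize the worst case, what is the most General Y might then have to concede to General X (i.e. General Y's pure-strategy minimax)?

The worst case (largest entry) in each column is defend A: -1, defend B: 3.
The best (smallest) of these is -1.

-1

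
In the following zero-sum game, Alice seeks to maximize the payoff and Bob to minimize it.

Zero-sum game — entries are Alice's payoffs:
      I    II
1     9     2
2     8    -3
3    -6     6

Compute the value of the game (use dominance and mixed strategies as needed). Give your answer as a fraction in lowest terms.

66/19

Row 2 is strictly dominated by row 1, so Alice never plays it.
The remaining 2×2 game on (1, 3) × (I, II) has no saddle point. Let Alice play 1 with probability p; indifference gives 9p − 6(1−p) = 2p + 6(1−p), so p = 12/19.
Similarly Bob's optimal q on I is 4/19, and the value is 9·(4/19) + (2)·(15/19) = 66/19.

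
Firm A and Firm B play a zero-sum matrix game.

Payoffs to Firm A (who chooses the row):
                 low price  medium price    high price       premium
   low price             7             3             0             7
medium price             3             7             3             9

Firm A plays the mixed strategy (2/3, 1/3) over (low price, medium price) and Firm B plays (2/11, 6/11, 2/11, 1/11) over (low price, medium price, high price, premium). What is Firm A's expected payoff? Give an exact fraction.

Against (2/11, 6/11, 2/11, 1/11), each row's expected payoff is low price: 39/11; medium price: 63/11.
Taking the (2/3, 1/3)-weighted average: (2/3)·(39/11) + (1/3)·(63/11) = 47/11.

47/11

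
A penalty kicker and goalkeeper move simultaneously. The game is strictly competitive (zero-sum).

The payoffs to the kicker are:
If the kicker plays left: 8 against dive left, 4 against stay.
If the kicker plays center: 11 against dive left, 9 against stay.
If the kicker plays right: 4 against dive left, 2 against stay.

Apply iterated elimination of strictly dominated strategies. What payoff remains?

9

Column dive left is strictly dominated by stay for the goalkeeper (4<8, 9<11, 2<4); eliminate dive left.
Row right is strictly dominated by row left (4>2); eliminate right.
Row left is strictly dominated by row center (9>4); eliminate left.
Only (center, stay) remains, with payoff 9.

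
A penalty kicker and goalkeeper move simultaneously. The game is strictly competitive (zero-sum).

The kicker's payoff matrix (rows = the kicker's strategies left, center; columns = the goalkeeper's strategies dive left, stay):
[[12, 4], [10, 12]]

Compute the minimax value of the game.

Row minima are 4 and 10, so the kicker's maximin is 10; column maxima are 12 and 12, so the goalkeeper's minimax is 12. These differ, so the equilibrium is in mixed strategies.
Let the kicker play left with probability p. The goalkeeper is indifferent when 12p + 10(1−p) = 4p + 12(1−p), giving p = 1/5.
Let the goalkeeper play dive left with probability q. The kicker is indifferent when 12q + 4(1−q) = 10q + 12(1−q), giving q = 4/5.
The value is 12·(4/5) + (4)·(1/5) = 52/5.

52/5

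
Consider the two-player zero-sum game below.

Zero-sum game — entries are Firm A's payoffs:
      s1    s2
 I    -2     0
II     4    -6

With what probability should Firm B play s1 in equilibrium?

1/2

Row minima are -2 and -6, so Firm A's maximin is -2; column maxima are 4 and 0, so Firm B's minimax is 0. These differ, so the equilibrium is in mixed strategies.
Let Firm B play s1 with probability q. Firm A is indifferent when −2q = 4q − 6(1−q), giving q = 1/2.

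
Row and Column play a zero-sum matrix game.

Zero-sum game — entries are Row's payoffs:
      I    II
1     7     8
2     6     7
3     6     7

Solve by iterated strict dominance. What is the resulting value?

Row 2 is strictly dominated by row 1 (7>6, 8>7); eliminate 2.
Column II is strictly dominated by I for Column (7<8, 6<7); eliminate II.
Row 3 is strictly dominated by row 1 (7>6); eliminate 3.
Only (1, I) remains, with payoff 7.

7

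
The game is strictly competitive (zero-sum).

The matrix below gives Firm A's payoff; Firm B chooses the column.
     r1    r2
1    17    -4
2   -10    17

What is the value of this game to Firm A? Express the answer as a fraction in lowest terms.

83/16

Row minima are -4 and -10, so Firm A's maximin is -4; column maxima are 17 and 17, so Firm B's minimax is 17. These differ, so the equilibrium is in mixed strategies.
Let Firm A play 1 with probability p. Firm B is indifferent when 17p − 10(1−p) = −4p + 17(1−p), giving p = 9/16.
Let Firm B play r1 with probability q. Firm A is indifferent when 17q − 4(1−q) = −10q + 17(1−q), giving q = 7/16.
The value is 17·(7/16) + (-4)·(9/16) = 83/16.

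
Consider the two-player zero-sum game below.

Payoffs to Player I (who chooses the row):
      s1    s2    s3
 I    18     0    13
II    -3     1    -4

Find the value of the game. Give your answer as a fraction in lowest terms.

Column s1 is strictly dominated by s3 for Player II (it gives Player I more in every row).
The remaining 2×2 game on (I, II) × (s2, s3) has no saddle point. Let Player I play I with probability p; indifference gives (1−p) = 13p − 4(1−p), so p = 5/18.
Similarly Player II's optimal q on s2 is 17/18, and the value is 0·(17/18) + (13)·(1/18) = 13/18.

13/18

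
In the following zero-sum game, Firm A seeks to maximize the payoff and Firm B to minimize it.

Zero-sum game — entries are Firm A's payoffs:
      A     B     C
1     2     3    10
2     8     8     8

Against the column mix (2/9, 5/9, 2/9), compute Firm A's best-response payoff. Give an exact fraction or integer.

8

1: (2)·(2/9) + (3)·(5/9) + (10)·(2/9) = 13/3.
2: (8)·(2/9) + (8)·(5/9) + (8)·(2/9) = 8.
The best pure response is 2 with expected payoff 8.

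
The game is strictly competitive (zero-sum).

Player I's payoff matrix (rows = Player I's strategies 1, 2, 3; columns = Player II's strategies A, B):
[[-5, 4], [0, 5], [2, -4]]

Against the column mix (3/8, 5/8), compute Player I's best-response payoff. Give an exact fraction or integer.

25/8

1: (-5)·(3/8) + (4)·(5/8) = 5/8.
2: (0)·(3/8) + (5)·(5/8) = 25/8.
3: (2)·(3/8) + (-4)·(5/8) = -7/4.
The best pure response is 2 with expected payoff 25/8.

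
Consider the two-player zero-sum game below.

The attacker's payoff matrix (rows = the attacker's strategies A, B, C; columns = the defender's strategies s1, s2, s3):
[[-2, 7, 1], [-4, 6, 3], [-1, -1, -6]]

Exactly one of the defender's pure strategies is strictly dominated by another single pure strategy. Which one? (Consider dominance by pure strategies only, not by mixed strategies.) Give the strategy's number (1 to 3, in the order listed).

The defender prefers columns that give the attacker less. Compare s2 with s3: 1 < 7, 3 < 6, -6 < -1.
So s3 strictly dominates s2 for the defender; s2 is strictly dominated.

2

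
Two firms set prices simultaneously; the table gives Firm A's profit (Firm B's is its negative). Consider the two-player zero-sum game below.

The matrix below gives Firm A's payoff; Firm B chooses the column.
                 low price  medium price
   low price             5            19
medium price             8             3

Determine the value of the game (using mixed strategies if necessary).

137/19

Row minima are 5 and 3, so Firm A's maximin is 5; column maxima are 8 and 19, so Firm B's minimax is 8. These differ, so the equilibrium is in mixed strategies.
Let Firm A play low price with probability p. Firm B is indifferent when 5p + 8(1−p) = 19p + 3(1−p), giving p = 5/19.
Let Firm B play low price with probability q. Firm A is indifferent when 5q + 19(1−q) = 8q + 3(1−q), giving q = 16/19.
The value is 5·(16/19) + (19)·(3/19) = 137/19.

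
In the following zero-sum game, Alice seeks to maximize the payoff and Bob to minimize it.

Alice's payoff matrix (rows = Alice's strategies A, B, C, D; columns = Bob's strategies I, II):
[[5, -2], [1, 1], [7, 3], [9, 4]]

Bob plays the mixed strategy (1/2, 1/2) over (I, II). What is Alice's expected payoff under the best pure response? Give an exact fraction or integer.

A: (5)·(1/2) + (-2)·(1/2) = 3/2.
B: (1)·(1/2) + (1)·(1/2) = 1.
C: (7)·(1/2) + (3)·(1/2) = 5.
D: (9)·(1/2) + (4)·(1/2) = 13/2.
The best pure response is D with expected payoff 13/2.

13/2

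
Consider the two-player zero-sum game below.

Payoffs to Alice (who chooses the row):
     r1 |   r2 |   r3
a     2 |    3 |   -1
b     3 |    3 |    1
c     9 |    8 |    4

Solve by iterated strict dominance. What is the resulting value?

Row a is strictly dominated by row c (9>2, 8>3, 4>-1); eliminate a.
Row b is strictly dominated by row c (9>3, 8>3, 4>1); eliminate b.
Column r2 is strictly dominated by r3 for Bob (4<8); eliminate r2.
Column r1 is strictly dominated by r3 for Bob (4<9); eliminate r1.
Only (c, r3) remains, with payoff 4.

4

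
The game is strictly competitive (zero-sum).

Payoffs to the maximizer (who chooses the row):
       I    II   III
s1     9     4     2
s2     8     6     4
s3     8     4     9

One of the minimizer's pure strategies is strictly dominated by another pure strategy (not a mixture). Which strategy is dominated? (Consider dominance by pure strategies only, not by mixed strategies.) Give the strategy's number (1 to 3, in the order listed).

The minimizer prefers columns that give the maximizer less. Compare I with II: 4 < 9, 6 < 8, 4 < 8.
So II strictly dominates I for the minimizer; I is strictly dominated.

1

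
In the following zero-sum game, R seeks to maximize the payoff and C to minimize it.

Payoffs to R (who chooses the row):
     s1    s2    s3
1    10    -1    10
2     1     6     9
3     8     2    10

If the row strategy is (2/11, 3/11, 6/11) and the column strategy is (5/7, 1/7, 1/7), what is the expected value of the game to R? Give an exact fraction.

70/11

Against (5/7, 1/7, 1/7), each row's expected payoff is 1: 59/7; 2: 20/7; 3: 52/7.
Taking the (2/11, 3/11, 6/11)-weighted average: (2/11)·(59/7) + (3/11)·(20/7) + (6/11)·(52/7) = 70/11.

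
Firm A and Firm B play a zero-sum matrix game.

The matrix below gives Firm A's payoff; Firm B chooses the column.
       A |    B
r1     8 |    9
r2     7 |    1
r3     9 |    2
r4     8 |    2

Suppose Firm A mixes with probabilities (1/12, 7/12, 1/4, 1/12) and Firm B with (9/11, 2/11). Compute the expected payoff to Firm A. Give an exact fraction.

Against (9/11, 2/11), each row's expected payoff is r1: 90/11; r2: 65/11; r3: 85/11; r4: 76/11.
Taking the (1/12, 7/12, 1/4, 1/12)-weighted average: (1/12)·(90/11) + (7/12)·(65/11) + (1/4)·(85/11) + (1/12)·(76/11) = 73/11.

73/11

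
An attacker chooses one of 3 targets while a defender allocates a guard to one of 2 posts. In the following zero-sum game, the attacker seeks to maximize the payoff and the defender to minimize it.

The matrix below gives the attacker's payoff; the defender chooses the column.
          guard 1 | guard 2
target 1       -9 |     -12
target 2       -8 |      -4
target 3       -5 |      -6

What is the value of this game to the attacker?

Row target 1 is strictly dominated by row target 3, so the attacker never plays it.
The remaining 2×2 game on (target 2, target 3) × (guard 1, guard 2) has no saddle point. Let the attacker play target 2 with probability p; indifference gives −8p − 5(1−p) = −4p − 6(1−p), so p = 1/5.
Similarly the defender's optimal q on guard 1 is 2/5, and the value is -8·(2/5) + (-4)·(3/5) = -28/5.

-28/5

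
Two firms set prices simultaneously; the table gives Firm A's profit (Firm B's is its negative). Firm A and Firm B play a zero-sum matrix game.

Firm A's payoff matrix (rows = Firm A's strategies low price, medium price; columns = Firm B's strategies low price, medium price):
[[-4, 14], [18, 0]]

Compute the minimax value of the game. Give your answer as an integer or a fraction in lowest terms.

7

Row minima are -4 and 0, so Firm A's maximin is 0; column maxima are 18 and 14, so Firm B's minimax is 14. These differ, so the equilibrium is in mixed strategies.
Let Firm A play low price with probability p. Firm B is indifferent when −4p + 18(1−p) = 14p, giving p = 1/2.
Let Firm B play low price with probability q. Firm A is indifferent when −4q + 14(1−q) = 18q, giving q = 7/18.
The value is -4·(7/18) + (14)·(11/18) = 7.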